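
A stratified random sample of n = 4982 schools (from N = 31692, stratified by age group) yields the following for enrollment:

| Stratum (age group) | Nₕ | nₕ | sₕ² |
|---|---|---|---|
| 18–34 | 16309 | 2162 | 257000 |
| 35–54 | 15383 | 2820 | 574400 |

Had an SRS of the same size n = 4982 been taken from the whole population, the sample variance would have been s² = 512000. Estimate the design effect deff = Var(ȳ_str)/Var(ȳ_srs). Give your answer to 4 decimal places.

0.7678

Var(ȳ_str) = Σ Wₕ²(1−fₕ)sₕ²/nₕ with Wₕ = Nₕ/31692:
  18–34: (16309/31692)²·(1−2162/16309)·257000/2162 = 27.306738
  35–54: (15383/31692)²·(1−2820/15383)·574400/2820 = 39.192271
  → Var(ȳ_str) = 66.499009.
Var(ȳ_srs) = (1 − 4982/31692)·512000/4982 = 86.614475.
deff = 66.499009 / 86.614475 = 0.7678.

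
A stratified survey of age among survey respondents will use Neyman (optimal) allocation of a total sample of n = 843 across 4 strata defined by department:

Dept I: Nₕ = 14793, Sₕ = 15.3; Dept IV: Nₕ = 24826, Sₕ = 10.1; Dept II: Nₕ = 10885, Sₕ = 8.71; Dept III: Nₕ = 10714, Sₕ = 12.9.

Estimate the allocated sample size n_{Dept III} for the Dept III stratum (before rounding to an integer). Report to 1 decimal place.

164.1

Neyman allocation: nₕ = n·NₕSₕ / Σⱼ NⱼSⱼ.
Σ NⱼSⱼ = 14793·15.3 + 24826·10.1 + 10885·8.71 + 10714·12.9 = 710094.45.
n_{Dept III} = 843·10714·12.9 / 710094.45 = 164.1.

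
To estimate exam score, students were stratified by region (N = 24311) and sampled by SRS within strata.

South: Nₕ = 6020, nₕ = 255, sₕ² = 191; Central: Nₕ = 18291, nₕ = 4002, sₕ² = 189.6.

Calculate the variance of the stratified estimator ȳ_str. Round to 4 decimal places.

Var(ȳ_str) = Σₕ Wₕ²(1 − fₕ)sₕ²/nₕ with Wₕ = Nₕ/N, N = 24311.
South: Wₕ = 0.24762453; term = 0.24762453²·(1 − 0.04235880)·191/255 = 0.043982848.
Central: Wₕ = 0.75237547; term = 0.75237547²·(1 − 0.21879613)·189.6/4002 = 0.020950524.
Sum = 0.064933372.

0.0649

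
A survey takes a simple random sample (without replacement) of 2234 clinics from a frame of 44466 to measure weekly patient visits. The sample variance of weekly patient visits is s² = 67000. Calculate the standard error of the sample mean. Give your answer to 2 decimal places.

Under SRS without replacement, Var(ȳ) = (1 − f)·s²/n with f = n/N = 2234/44466 = 0.05024063.
Var(ȳ) = (1 − 0.05024063)·67000/2234 = 0.94975937·29.991047 = 28.484278.
SE(ȳ) = √(28.484278) = 5.34.

5.34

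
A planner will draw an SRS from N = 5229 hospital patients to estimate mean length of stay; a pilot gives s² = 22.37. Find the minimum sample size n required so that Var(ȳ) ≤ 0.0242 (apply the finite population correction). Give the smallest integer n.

Without fpc, n₀ = s²/D = 22.37/0.0242 = 924.3802.
With fpc, (1 − n/N)·s²/n ≤ D requires n ≥ n₀/(1 + n₀/N) = 924.3802/(1 + 924.3802/5229) = 785.5169.
Rounding up, n = 786.

786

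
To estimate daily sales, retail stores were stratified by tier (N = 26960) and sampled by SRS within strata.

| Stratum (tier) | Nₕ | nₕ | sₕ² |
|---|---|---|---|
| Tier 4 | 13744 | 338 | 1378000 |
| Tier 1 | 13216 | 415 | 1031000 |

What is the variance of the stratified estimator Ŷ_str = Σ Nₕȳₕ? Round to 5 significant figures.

Var(Ŷ_str) = Σₕ Nₕ²(1 − fₕ)sₕ²/nₕ.
Tier 4: 13744²·(1 − 338/13744)·1378000/338 = 7.5118149 × 10^11.
Tier 1: 13216²·(1 − 415/13216)·1031000/415 = 4.2029526 × 10^11.
Sum = 1.1714768 × 10^12.

1.1715 × 10^12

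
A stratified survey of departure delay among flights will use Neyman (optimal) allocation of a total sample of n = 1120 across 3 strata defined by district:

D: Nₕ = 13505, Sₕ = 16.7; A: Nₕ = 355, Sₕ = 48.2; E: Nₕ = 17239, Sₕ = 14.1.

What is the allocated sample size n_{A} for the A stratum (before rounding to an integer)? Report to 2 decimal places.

Neyman allocation: nₕ = n·NₕSₕ / Σⱼ NⱼSⱼ.
Σ NⱼSⱼ = 13505·16.7 + 355·48.2 + 17239·14.1 = 485714.4.
n_{A} = 1120·355·48.2 / 485714.4 = 39.46.

39.46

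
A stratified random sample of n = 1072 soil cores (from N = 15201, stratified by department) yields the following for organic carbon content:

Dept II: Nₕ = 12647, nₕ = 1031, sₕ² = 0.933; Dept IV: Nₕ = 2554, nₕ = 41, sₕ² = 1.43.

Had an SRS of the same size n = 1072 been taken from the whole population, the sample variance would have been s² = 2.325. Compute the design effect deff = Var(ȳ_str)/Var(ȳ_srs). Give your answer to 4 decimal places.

0.7660

Var(ȳ_str) = Σ Wₕ²(1−fₕ)sₕ²/nₕ with Wₕ = Nₕ/15201:
  Dept II: (12647/15201)²·(1−1031/12647)·0.933/1031 = 5.7533763 × 10^-4
  Dept IV: (2554/15201)²·(1−41/2554)·1.43/41 = 9.6877126 × 10^-4
  → Var(ȳ_str) = 0.0015441089.
Var(ȳ_srs) = (1 − 1072/15201)·2.325/1072 = 0.0020158928.
deff = 0.0015441089 / 0.0020158928 = 0.7660.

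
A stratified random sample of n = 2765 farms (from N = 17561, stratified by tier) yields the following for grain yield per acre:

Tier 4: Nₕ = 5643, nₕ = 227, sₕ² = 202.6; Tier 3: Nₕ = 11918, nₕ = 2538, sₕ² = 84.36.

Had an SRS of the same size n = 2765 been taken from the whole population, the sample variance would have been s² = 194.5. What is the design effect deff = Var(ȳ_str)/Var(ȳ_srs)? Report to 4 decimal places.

Var(ȳ_str) = Σ Wₕ²(1−fₕ)sₕ²/nₕ with Wₕ = Nₕ/17561:
  Tier 4: (5643/17561)²·(1−227/5643)·202.6/227 = 0.088451215
  Tier 3: (11918/17561)²·(1−2538/11918)·84.36/2538 = 0.012049047
  → Var(ȳ_str) = 0.10050026.
Var(ȳ_srs) = (1 − 2765/17561)·194.5/2765 = 0.059267901.
deff = 0.10050026 / 0.059267901 = 1.6957.

1.6957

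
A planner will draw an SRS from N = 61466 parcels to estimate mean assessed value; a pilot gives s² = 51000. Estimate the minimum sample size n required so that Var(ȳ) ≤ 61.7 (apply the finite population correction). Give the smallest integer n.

Without fpc, n₀ = s²/D = 51000/61.7 = 826.5802.
With fpc, (1 − n/N)·s²/n ≤ D requires n ≥ n₀/(1 + n₀/N) = 826.5802/(1 + 826.5802/61466) = 815.6120.
Rounding up, n = 816.

816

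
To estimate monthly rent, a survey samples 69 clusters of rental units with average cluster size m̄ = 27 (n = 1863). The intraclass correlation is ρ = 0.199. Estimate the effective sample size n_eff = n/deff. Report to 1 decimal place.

deff = 1 + (27 − 1)·0.199 = 1 + 5.174 = 6.174.
n_eff = 1863 / 6.174 = 301.7.

301.7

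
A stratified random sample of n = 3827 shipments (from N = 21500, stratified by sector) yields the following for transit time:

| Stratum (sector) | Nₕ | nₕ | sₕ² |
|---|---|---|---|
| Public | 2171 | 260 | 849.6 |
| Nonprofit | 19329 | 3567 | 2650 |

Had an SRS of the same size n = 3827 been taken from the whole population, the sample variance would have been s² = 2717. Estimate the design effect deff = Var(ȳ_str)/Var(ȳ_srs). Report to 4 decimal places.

0.8893

Var(ȳ_str) = Σ Wₕ²(1−fₕ)sₕ²/nₕ with Wₕ = Nₕ/21500:
  Public: (2171/21500)²·(1−260/2171)·849.6/260 = 0.029328155
  Nonprofit: (19329/21500)²·(1−3567/19329)·2650/3567 = 0.4896509
  → Var(ȳ_str) = 0.51897906.
Var(ȳ_srs) = (1 − 3827/21500)·2717/3827 = 0.58358349.
deff = 0.51897906 / 0.58358349 = 0.8893.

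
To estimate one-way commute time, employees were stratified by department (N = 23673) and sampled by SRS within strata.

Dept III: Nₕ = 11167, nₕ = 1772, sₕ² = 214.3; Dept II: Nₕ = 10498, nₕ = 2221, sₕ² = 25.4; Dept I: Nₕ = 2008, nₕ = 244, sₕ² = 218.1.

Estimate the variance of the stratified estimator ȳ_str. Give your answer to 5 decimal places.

0.03006

Var(ȳ_str) = Σₕ Wₕ²(1 − fₕ)sₕ²/nₕ with Wₕ = Nₕ/N, N = 23673.
Dept III: Wₕ = 0.47171884; term = 0.47171884²·(1 − 0.15868183)·214.3/1772 = 0.022640455.
Dept II: Wₕ = 0.44345879; term = 0.44345879²·(1 − 0.21156411)·25.4/2221 = 0.0017732015.
Dept I: Wₕ = 0.08482237; term = 0.08482237²·(1 − 0.12151394)·218.1/244 = 0.0056496499.
Sum = 0.030063306.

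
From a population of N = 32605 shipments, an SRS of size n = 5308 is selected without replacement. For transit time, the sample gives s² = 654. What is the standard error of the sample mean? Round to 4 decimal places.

Under SRS without replacement, Var(ȳ) = (1 − f)·s²/n with f = n/N = 5308/32605 = 0.16279712.
Var(ȳ) = (1 − 0.16279712)·654/5308 = 0.83720288·0.12321025 = 0.10315198.
SE(ȳ) = √(0.10315198) = 0.3212.

0.3212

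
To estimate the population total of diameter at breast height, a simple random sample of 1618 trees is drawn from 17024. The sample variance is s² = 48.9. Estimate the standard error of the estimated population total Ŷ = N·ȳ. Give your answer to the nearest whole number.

Var(Ŷ) = N²·Var(ȳ) = N²·(1 − n/N)·s²/n.
f = 1618/17024 = 0.09504229; Var(ȳ) = 0.90495771·48.9/1618 = 0.027350081.
Var(Ŷ) = 17024² · 0.027350081 = 7.9265068 × 10^6.
SE(Ŷ) = √(7.9265068 × 10^6) = 2815.

2815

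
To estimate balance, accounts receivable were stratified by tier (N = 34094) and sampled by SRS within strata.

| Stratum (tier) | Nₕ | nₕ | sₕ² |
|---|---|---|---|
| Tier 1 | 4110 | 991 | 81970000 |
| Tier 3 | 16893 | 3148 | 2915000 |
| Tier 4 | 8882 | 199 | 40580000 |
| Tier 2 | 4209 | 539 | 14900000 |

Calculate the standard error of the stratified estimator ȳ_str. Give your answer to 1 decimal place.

Var(ȳ_str) = Σₕ Wₕ²(1 − fₕ)sₕ²/nₕ with Wₕ = Nₕ/N, N = 34094.
Tier 1: Wₕ = 0.12054907; term = 0.12054907²·(1 − 0.24111922)·81970000/991 = 912.18424.
Tier 3: Wₕ = 0.49548308; term = 0.49548308²·(1 − 0.18634938)·2915000/3148 = 184.96921.
Tier 4: Wₕ = 0.26051505; term = 0.26051505²·(1 − 0.02240486)·40580000/199 = 13529.558.
Tier 2: Wₕ = 0.12345281; term = 0.12345281²·(1 − 0.12805892)·14900000/539 = 367.35553.
Sum = 14994.067.
SE = √(14994.067) = 122.5.

122.5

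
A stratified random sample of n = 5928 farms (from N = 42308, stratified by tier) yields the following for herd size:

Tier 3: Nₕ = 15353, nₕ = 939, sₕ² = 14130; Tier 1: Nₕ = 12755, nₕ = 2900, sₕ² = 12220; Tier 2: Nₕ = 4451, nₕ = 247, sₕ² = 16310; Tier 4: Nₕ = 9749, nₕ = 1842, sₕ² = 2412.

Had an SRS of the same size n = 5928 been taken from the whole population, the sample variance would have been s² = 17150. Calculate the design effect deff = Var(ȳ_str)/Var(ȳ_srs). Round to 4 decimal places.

1.1670

Var(ȳ_str) = Σ Wₕ²(1−fₕ)sₕ²/nₕ with Wₕ = Nₕ/42308:
  Tier 3: (15353/42308)²·(1−939/15353)·14130/939 = 1.8604129
  Tier 1: (12755/42308)²·(1−2900/12755)·12220/2900 = 0.29591386
  Tier 2: (4451/42308)²·(1−247/4451)·16310/247 = 0.69029117
  Tier 4: (9749/42308)²·(1−1842/9749)·2412/1842 = 0.05639161
  → Var(ȳ_str) = 2.9030095.
Var(ȳ_srs) = (1 − 5928/42308)·17150/5928 = 2.4876892.
deff = 2.9030095 / 2.4876892 = 1.1670.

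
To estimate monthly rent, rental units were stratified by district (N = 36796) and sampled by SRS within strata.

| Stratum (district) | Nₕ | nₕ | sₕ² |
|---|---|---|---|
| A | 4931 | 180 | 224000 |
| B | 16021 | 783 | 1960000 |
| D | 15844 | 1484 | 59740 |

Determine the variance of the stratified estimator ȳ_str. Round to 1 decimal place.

479.6

Var(ȳ_str) = Σₕ Wₕ²(1 − fₕ)sₕ²/nₕ with Wₕ = Nₕ/N, N = 36796.
A: Wₕ = 0.13400913; term = 0.13400913²·(1 − 0.03650375)·224000/180 = 21.532494.
B: Wₕ = 0.43540059; term = 0.43540059²·(1 − 0.04887335)·1960000/783 = 451.34712.
D: Wₕ = 0.43059028; term = 0.43059028²·(1 − 0.09366322)·59740/1484 = 6.7647129.
Sum = 479.64433.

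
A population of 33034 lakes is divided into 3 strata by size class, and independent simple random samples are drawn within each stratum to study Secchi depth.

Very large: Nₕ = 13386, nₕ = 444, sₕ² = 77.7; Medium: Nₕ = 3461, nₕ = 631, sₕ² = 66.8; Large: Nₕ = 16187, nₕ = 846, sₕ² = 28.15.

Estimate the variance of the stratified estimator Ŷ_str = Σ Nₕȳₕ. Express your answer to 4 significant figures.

3.962 × 10^7

Var(Ŷ_str) = Σₕ Nₕ²(1 − fₕ)sₕ²/nₕ.
Very large: 13386²·(1 − 444/13386)·77.7/444 = 3.0317282 × 10^7.
Medium: 3461²·(1 − 631/3461)·66.8/631 = 1.0368959 × 10^6.
Large: 16187²·(1 − 846/16187)·28.15/846 = 8.2628158 × 10^6.
Sum = 3.9616994 × 10^7.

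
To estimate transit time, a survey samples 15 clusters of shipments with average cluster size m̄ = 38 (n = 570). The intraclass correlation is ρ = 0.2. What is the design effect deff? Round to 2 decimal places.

deff = 1 + (38 − 1)·0.2 = 1 + 7.4 = 8.4.

8.40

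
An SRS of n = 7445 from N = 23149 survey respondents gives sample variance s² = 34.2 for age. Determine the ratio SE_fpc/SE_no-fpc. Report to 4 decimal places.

f = n/N = 7445/23149 = 0.32161216.
SE_no-fpc = √(s²/n) = 0.067776744; SE_fpc = √((1−f)s²/n) = 0.055823843.
Ratio = √(1−f) = 0.82364303.

0.8236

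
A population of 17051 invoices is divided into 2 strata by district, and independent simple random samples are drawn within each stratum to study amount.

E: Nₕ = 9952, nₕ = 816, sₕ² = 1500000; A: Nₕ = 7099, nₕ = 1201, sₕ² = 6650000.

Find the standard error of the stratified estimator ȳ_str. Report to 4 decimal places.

Var(ȳ_str) = Σₕ Wₕ²(1 − fₕ)sₕ²/nₕ with Wₕ = Nₕ/N, N = 17051.
E: Wₕ = 0.58366078; term = 0.58366078²·(1 − 0.08199357)·1500000/816 = 574.86762.
A: Wₕ = 0.41633922; term = 0.41633922²·(1 − 0.16917876)·6650000/1201 = 797.40852.
Sum = 1372.2761.
SE = √(1372.2761) = 37.0442.

37.0442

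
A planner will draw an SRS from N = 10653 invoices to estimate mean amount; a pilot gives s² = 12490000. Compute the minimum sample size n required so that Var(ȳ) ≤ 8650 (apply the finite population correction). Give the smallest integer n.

Without fpc, n₀ = s²/D = 12490000/8650 = 1443.9306.
With fpc, (1 − n/N)·s²/n ≤ D requires n ≥ n₀/(1 + n₀/N) = 1443.9306/(1 + 1443.9306/10653) = 1271.5782.
Rounding up, n = 1272.

1272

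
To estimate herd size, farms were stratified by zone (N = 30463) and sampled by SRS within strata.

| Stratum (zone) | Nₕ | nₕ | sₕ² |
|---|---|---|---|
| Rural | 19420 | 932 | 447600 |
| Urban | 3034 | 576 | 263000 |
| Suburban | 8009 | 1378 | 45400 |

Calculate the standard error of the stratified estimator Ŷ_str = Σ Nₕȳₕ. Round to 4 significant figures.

Var(Ŷ_str) = Σₕ Nₕ²(1 − fₕ)sₕ²/nₕ.
Rural: 19420²·(1 − 932/19420)·447600/932 = 1.724302 × 10^11.
Urban: 3034²·(1 − 576/3034)·263000/576 = 3.4051067 × 10^9.
Suburban: 8009²·(1 − 1378/8009)·45400/1378 = 1.7497015 × 10^9.
Sum = 1.7758501 × 10^11.
SE = √(1.7758501 × 10^11) = 421400.

421400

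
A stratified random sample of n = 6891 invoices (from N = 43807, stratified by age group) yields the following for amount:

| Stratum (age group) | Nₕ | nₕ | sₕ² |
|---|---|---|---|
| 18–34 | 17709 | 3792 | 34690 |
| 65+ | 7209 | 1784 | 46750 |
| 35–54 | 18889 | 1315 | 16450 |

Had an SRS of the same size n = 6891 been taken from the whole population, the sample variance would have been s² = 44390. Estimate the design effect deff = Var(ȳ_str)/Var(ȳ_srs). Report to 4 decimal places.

Var(ȳ_str) = Σ Wₕ²(1−fₕ)sₕ²/nₕ with Wₕ = Nₕ/43807:
  18–34: (17709/43807)²·(1−3792/17709)·34690/3792 = 1.1748667
  65+: (7209/43807)²·(1−1784/7209)·46750/1784 = 0.53404089
  35–54: (18889/43807)²·(1−1315/18889)·16450/1315 = 2.1638777
  → Var(ȳ_str) = 3.8727853.
Var(ȳ_srs) = (1 − 6891/43807)·44390/6891 = 5.4284272.
deff = 3.8727853 / 5.4284272 = 0.7134.

0.7134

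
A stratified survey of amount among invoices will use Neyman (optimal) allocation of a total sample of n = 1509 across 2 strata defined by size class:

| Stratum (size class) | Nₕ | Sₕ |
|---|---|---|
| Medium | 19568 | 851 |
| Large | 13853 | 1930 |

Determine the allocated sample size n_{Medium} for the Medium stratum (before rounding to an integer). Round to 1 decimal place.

579.1

Neyman allocation: nₕ = n·NₕSₕ / Σⱼ NⱼSⱼ.
Σ NⱼSⱼ = 19568·851 + 13853·1930 = 4.3388658 × 10^7.
n_{Medium} = 1509·19568·851 / (4.3388658 × 10^7) = 579.1.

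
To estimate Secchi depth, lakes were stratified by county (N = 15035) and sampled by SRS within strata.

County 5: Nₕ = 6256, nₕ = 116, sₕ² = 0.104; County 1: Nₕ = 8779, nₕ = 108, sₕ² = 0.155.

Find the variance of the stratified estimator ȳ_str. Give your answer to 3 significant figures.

Var(ȳ_str) = Σₕ Wₕ²(1 − fₕ)sₕ²/nₕ with Wₕ = Nₕ/N, N = 15035.
County 5: Wₕ = 0.41609578; term = 0.41609578²·(1 − 0.01854220)·0.104/116 = 1.5234689 × 10^-4.
County 1: Wₕ = 0.58390422; term = 0.58390422²·(1 − 0.01230208)·0.155/108 = 4.8329835 × 10^-4.
Sum = 6.3564524 × 10^-4.

6.36 × 10^-4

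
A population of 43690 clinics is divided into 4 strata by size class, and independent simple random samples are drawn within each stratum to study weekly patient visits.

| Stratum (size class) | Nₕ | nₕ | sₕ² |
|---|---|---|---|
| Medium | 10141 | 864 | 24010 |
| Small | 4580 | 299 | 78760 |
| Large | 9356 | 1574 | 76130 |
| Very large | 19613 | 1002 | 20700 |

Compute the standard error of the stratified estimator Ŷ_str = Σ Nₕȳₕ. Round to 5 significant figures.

137260

Var(Ŷ_str) = Σₕ Nₕ²(1 − fₕ)sₕ²/nₕ.
Medium: 10141²·(1 − 864/10141)·24010/864 = 2.6143682 × 10^9.
Small: 4580²·(1 − 299/4580)·78760/299 = 5.1647015 × 10^9.
Large: 9356²·(1 − 1574/9356)·76130/1574 = 3.5215393 × 10^9.
Very large: 19613²·(1 − 1002/19613)·20700/1002 = 7.5407816 × 10^9.
Sum = 1.8841391 × 10^10.
SE = √(1.8841391 × 10^10) = 137260.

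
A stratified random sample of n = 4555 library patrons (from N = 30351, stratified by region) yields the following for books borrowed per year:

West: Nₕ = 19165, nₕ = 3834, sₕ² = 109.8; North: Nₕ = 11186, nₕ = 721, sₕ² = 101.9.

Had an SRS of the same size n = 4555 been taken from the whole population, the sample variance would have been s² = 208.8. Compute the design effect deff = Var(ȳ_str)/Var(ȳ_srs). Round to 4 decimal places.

0.6954

Var(ȳ_str) = Σ Wₕ²(1−fₕ)sₕ²/nₕ with Wₕ = Nₕ/30351:
  West: (19165/30351)²·(1−3834/19165)·109.8/3834 = 0.0091344737
  North: (11186/30351)²·(1−721/11186)·101.9/721 = 0.017960026
  → Var(ȳ_str) = 0.0270945.
Var(ȳ_srs) = (1 − 4555/30351)·208.8/4555 = 0.038960227.
deff = 0.0270945 / 0.038960227 = 0.6954.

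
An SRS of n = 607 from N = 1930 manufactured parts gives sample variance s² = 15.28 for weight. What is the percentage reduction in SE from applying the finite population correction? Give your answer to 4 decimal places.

17.2055

f = n/N = 607/1930 = 0.31450777.
SE_no-fpc = √(s²/n) = 0.15865996; SE_fpc = √((1−f)s²/n) = 0.13136165.
Ratio = √(1−f) = 0.82794458. Reduction = 100·(1 − 0.82794458) = 17.2055%.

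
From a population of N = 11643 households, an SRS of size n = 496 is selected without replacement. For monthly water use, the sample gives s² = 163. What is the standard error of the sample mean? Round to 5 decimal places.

Under SRS without replacement, Var(ȳ) = (1 − f)·s²/n with f = n/N = 496/11643 = 0.04260070.
Var(ȳ) = (1 − 0.04260070)·163/496 = 0.95739930·0.32862903 = 0.3146292.
SE(ȳ) = √(0.3146292) = 0.56092.

0.56092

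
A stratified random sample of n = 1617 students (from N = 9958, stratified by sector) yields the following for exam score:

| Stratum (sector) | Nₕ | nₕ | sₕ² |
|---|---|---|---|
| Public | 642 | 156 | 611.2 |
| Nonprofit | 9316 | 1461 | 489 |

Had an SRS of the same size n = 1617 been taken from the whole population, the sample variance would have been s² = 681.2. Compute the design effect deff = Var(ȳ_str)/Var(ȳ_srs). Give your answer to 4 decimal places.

0.7349

Var(ȳ_str) = Σ Wₕ²(1−fₕ)sₕ²/nₕ with Wₕ = Nₕ/9958:
  Public: (642/9958)²·(1−156/642)·611.2/156 = 0.012327806
  Nonprofit: (9316/9958)²·(1−1461/9316)·489/1461 = 0.24699608
  → Var(ȳ_str) = 0.25932389.
Var(ȳ_srs) = (1 − 1617/9958)·681.2/1617 = 0.35286665.
deff = 0.25932389 / 0.35286665 = 0.7349.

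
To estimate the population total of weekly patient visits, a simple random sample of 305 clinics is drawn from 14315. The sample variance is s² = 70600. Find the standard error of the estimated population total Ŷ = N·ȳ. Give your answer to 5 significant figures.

215460

Var(Ŷ) = N²·Var(ȳ) = N²·(1 − n/N)·s²/n.
f = 305/14315 = 0.02130632; Var(ȳ) = 0.97869368·70600/305 = 226.54352.
Var(Ŷ) = 14315² · 226.54352 = 4.6423123 × 10^10.
SE(Ŷ) = √(4.6423123 × 10^10) = 215460.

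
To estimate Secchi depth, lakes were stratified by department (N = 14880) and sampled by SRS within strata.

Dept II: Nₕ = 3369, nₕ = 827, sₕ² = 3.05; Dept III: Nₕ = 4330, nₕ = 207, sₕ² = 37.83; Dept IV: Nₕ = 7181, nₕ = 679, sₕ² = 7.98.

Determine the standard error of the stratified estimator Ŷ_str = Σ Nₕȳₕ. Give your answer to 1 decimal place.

Var(Ŷ_str) = Σₕ Nₕ²(1 − fₕ)sₕ²/nₕ.
Dept II: 3369²·(1 − 827/3369)·3.05/827 = 31584.273.
Dept III: 4330²·(1 − 207/4330)·37.83/207 = 3.2626255 × 10^6.
Dept IV: 7181²·(1 − 679/7181)·7.98/679 = 548737.97.
Sum = 3.8429477 × 10^6.
SE = √(3.8429477 × 10^6) = 1960.3.

1960.3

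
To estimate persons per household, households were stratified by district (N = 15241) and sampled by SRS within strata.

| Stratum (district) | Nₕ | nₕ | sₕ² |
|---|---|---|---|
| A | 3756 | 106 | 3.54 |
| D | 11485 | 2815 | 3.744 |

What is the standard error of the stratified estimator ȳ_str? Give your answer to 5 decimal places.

Var(ȳ_str) = Σₕ Wₕ²(1 − fₕ)sₕ²/nₕ with Wₕ = Nₕ/N, N = 15241.
A: Wₕ = 0.24644052; term = 0.24644052²·(1 − 0.02822151)·3.54/106 = 0.0019710104.
D: Wₕ = 0.75355948; term = 0.75355948²·(1 − 0.24510231)·3.744/2815 = 5.7013882 × 10^-4.
Sum = 0.0025411492.
SE = √(0.0025411492) = 0.05041.

0.05041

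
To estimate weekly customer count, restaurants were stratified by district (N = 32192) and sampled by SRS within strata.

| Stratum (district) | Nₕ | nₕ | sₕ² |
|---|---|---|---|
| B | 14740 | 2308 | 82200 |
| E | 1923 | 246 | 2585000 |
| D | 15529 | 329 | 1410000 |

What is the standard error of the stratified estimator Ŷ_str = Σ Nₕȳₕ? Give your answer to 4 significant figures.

Var(Ŷ_str) = Σₕ Nₕ²(1 − fₕ)sₕ²/nₕ.
B: 14740²·(1 − 2308/14740)·82200/2308 = 6.5264122 × 10^9.
E: 1923²·(1 − 246/1923)·2585000/246 = 3.3887364 × 10^10.
D: 15529²·(1 − 329/15529)·1410000/329 = 1.0116034 × 10^12.
Sum = 1.0520172 × 10^12.
SE = √(1.0520172 × 10^12) = 1.026 × 10^6.

1.026 × 10^6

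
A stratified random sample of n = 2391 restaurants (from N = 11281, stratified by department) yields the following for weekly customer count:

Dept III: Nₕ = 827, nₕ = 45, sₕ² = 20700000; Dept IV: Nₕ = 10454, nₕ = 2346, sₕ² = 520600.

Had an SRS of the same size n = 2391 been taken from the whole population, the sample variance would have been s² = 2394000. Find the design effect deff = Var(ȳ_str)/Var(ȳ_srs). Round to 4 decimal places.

Var(ȳ_str) = Σ Wₕ²(1−fₕ)sₕ²/nₕ with Wₕ = Nₕ/11281:
  Dept III: (827/11281)²·(1−45/827)·20700000/45 = 2337.6253
  Dept IV: (10454/11281)²·(1−2346/10454)·520600/2346 = 147.80094
  → Var(ȳ_str) = 2485.4262.
Var(ȳ_srs) = (1 − 2391/11281)·2394000/2391 = 789.03948.
deff = 2485.4262 / 789.03948 = 3.1499.

3.1499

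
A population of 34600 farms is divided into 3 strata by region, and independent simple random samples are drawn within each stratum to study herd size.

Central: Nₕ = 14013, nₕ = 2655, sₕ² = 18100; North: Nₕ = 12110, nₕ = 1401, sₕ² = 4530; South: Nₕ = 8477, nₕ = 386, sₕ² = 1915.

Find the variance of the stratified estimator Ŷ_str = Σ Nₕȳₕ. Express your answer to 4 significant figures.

Var(Ŷ_str) = Σₕ Nₕ²(1 − fₕ)sₕ²/nₕ.
Central: 14013²·(1 − 2655/14013)·18100/2655 = 1.0850432 × 10^9.
North: 12110²·(1 − 1401/12110)·4530/1401 = 4.1932729 × 10^8.
South: 8477²·(1 − 386/8477)·1915/386 = 3.4027172 × 10^8.
Sum = 1.8446422 × 10^9.

1.845 × 10^9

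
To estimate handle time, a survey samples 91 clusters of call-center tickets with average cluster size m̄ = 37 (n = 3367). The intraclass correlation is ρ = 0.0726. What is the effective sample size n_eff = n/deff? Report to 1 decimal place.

931.8

deff = 1 + (37 − 1)·0.0726 = 1 + 2.6136 = 3.6136.
n_eff = 3367 / 3.6136 = 931.8.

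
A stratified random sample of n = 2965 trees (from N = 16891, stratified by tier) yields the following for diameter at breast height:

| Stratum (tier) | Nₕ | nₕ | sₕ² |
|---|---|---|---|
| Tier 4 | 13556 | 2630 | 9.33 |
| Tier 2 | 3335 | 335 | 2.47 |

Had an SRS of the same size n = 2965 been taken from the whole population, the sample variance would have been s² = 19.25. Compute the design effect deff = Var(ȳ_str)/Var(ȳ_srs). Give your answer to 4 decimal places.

0.3924

Var(ȳ_str) = Σ Wₕ²(1−fₕ)sₕ²/nₕ with Wₕ = Nₕ/16891:
  Tier 4: (13556/16891)²·(1−2630/13556)·9.33/2630 = 0.0018416535
  Tier 2: (3335/16891)²·(1−335/3335)·2.47/335 = 2.5855832 × 10^-4
  → Var(ȳ_str) = 0.0021002118.
Var(ȳ_srs) = (1 − 2965/16891)·19.25/2965 = 0.0053527513.
deff = 0.0021002118 / 0.0053527513 = 0.3924.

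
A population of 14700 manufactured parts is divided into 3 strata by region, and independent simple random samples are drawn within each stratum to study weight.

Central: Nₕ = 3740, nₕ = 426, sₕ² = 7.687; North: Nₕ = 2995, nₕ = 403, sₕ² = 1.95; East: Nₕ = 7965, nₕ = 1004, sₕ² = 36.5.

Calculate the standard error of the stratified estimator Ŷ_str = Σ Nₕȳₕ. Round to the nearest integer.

1509

Var(Ŷ_str) = Σₕ Nₕ²(1 − fₕ)sₕ²/nₕ.
Central: 3740²·(1 − 426/3740)·7.687/426 = 223651.28.
North: 2995²·(1 − 403/2995)·1.95/403 = 37563.097.
East: 7965²·(1 − 1004/7965)·36.5/1004 = 2.0156567 × 10^6.
Sum = 2.2768711 × 10^6.
SE = √(2.2768711 × 10^6) = 1509.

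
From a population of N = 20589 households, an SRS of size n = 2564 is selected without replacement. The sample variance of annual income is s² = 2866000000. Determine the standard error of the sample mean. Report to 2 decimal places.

989.23

Under SRS without replacement, Var(ȳ) = (1 − f)·s²/n with f = n/N = 2564/20589 = 0.12453252.
Var(ȳ) = (1 − 0.12453252)·2866000000/2564 = 0.87546748·1.1177847 × 10^6 = 978584.17.
SE(ȳ) = √(978584.17) = 989.23.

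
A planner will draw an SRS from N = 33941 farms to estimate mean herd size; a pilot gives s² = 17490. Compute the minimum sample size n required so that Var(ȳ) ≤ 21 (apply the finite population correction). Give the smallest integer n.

813

Without fpc, n₀ = s²/D = 17490/21 = 832.8571.
With fpc, (1 − n/N)·s²/n ≤ D requires n ≥ n₀/(1 + n₀/N) = 832.8571/(1 + 832.8571/33941) = 812.9096.
Rounding up, n = 813.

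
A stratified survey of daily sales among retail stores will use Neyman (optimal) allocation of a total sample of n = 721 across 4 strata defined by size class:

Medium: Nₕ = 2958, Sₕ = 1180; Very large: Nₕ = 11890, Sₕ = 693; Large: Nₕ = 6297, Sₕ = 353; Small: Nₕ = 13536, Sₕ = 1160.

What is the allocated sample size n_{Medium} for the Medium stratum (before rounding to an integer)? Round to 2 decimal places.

84.86

Neyman allocation: nₕ = n·NₕSₕ / Σⱼ NⱼSⱼ.
Σ NⱼSⱼ = 2958·1180 + 11890·693 + 6297·353 + 13536·1160 = 2.9654811 × 10^7.
n_{Medium} = 721·2958·1180 / (2.9654811 × 10^7) = 84.86.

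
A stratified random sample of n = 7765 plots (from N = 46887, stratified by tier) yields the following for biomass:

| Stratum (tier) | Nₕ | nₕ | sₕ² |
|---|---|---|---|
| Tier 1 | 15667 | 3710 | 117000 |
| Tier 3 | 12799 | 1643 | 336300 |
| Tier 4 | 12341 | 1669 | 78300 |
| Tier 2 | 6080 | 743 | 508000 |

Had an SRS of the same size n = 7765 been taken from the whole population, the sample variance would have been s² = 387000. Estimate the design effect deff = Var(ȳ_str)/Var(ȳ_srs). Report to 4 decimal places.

Var(ȳ_str) = Σ Wₕ²(1−fₕ)sₕ²/nₕ with Wₕ = Nₕ/46887:
  Tier 1: (15667/46887)²·(1−3710/15667)·117000/3710 = 2.6872937
  Tier 3: (12799/46887)²·(1−1643/12799)·336300/1643 = 13.294407
  Tier 4: (12341/46887)²·(1−1669/12341)·78300/1669 = 2.8105849
  Tier 2: (6080/46887)²·(1−743/6080)·508000/743 = 10.09185
  → Var(ȳ_str) = 28.884136.
Var(ȳ_srs) = (1 − 7765/46887)·387000/7765 = 41.585134.
deff = 28.884136 / 41.585134 = 0.6946.

0.6946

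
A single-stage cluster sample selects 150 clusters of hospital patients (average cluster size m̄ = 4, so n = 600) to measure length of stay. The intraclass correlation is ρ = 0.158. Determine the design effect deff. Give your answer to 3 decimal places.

deff = 1 + (4 − 1)·0.158 = 1 + 0.474 = 1.474.

1.474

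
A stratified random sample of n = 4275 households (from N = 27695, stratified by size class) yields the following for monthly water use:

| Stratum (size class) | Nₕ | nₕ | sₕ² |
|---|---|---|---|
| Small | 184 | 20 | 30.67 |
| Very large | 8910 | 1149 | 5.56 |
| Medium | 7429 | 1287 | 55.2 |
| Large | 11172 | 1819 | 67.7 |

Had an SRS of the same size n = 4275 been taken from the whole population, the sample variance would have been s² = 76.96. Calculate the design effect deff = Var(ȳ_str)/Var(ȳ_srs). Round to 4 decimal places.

0.5333

Var(ȳ_str) = Σ Wₕ²(1−fₕ)sₕ²/nₕ with Wₕ = Nₕ/27695:
  Small: (184/27695)²·(1−20/184)·30.67/20 = 6.0331304 × 10^-5
  Very large: (8910/27695)²·(1−1149/8910)·5.56/1149 = 4.3626203 × 10^-4
  Medium: (7429/27695)²·(1−1287/7429)·55.2/1287 = 0.002551514
  Large: (11172/27695)²·(1−1819/11172)·67.7/1819 = 0.0050703168
  → Var(ȳ_str) = 0.0081184241.
Var(ȳ_srs) = (1 − 4275/27695)·76.96/4275 = 0.015223498.
deff = 0.0081184241 / 0.015223498 = 0.5333.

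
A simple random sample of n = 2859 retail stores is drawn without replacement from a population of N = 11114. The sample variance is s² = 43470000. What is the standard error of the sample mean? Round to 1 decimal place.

Under SRS without replacement, Var(ȳ) = (1 − f)·s²/n with f = n/N = 2859/11114 = 0.25724312.
Var(ȳ) = (1 − 0.25724312)·43470000/2859 = 0.74275688·15204.617 = 11293.334.
SE(ȳ) = √(11293.334) = 106.3.

106.3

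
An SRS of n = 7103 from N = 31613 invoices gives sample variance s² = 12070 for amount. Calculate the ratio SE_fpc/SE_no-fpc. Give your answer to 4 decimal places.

f = n/N = 7103/31613 = 0.22468605.
SE_no-fpc = √(s²/n) = 1.3035651; SE_fpc = √((1−f)s²/n) = 1.147814.
Ratio = √(1−f) = 0.88051914.

0.8805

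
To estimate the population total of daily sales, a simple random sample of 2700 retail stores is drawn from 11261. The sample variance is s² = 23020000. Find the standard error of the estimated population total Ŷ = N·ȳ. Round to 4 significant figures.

Var(Ŷ) = N²·Var(ȳ) = N²·(1 − n/N)·s²/n.
f = 2700/11261 = 0.23976556; Var(ȳ) = 0.76023444·23020000/2700 = 6481.7025.
Var(Ŷ) = 11261² · 6481.7025 = 8.2194548 × 10^11.
SE(Ŷ) = √(8.2194548 × 10^11) = 906600.

906600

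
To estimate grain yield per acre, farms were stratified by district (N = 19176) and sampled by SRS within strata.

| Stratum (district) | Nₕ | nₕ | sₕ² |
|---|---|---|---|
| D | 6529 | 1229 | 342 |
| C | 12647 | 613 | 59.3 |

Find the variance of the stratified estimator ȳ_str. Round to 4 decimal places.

Var(ȳ_str) = Σₕ Wₕ²(1 − fₕ)sₕ²/nₕ with Wₕ = Nₕ/N, N = 19176.
D: Wₕ = 0.34047768; term = 0.34047768²·(1 − 0.18823710)·342/1229 = 0.026186697.
C: Wₕ = 0.65952232; term = 0.65952232²·(1 − 0.04846999)·59.3/613 = 0.040038307.
Sum = 0.066225004.

0.0662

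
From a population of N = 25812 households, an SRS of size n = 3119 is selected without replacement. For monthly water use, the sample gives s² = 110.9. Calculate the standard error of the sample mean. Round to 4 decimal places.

Under SRS without replacement, Var(ȳ) = (1 − f)·s²/n with f = n/N = 3119/25812 = 0.12083527.
Var(ȳ) = (1 − 0.12083527)·110.9/3119 = 0.87916473·0.035556268 = 0.031259817.
SE(ȳ) = √(0.031259817) = 0.1768.

0.1768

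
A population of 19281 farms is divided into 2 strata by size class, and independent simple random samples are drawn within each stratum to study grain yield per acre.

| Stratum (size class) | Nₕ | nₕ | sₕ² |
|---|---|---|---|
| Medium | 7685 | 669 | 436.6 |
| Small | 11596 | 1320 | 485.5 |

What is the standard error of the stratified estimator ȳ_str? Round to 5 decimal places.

0.46103

Var(ȳ_str) = Σₕ Wₕ²(1 − fₕ)sₕ²/nₕ with Wₕ = Nₕ/N, N = 19281.
Medium: Wₕ = 0.39857891; term = 0.39857891²·(1 − 0.08705270)·436.6/669 = 0.094652471.
Small: Wₕ = 0.60142109; term = 0.60142109²·(1 − 0.11383236)·485.5/1320 = 0.11789313.
Sum = 0.2125456.
SE = √(0.2125456) = 0.46103.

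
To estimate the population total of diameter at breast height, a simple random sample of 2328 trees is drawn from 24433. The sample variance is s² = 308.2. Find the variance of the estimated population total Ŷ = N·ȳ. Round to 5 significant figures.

7.1502 × 10^7

Var(Ŷ) = N²·Var(ȳ) = N²·(1 − n/N)·s²/n.
f = 2328/24433 = 0.09528097; Var(ȳ) = 0.90471903·308.2/2328 = 0.11977423.
Var(Ŷ) = 24433² · 0.11977423 = 7.15018 × 10^7.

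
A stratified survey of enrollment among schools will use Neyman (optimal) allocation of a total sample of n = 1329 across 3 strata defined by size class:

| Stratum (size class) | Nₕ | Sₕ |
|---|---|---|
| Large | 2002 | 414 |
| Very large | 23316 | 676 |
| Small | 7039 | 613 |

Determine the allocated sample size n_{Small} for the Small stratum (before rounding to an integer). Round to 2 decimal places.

274.31

Neyman allocation: nₕ = n·NₕSₕ / Σⱼ NⱼSⱼ.
Σ NⱼSⱼ = 2002·414 + 23316·676 + 7039·613 = 2.0905351 × 10^7.
n_{Small} = 1329·7039·613 / (2.0905351 × 10^7) = 274.31.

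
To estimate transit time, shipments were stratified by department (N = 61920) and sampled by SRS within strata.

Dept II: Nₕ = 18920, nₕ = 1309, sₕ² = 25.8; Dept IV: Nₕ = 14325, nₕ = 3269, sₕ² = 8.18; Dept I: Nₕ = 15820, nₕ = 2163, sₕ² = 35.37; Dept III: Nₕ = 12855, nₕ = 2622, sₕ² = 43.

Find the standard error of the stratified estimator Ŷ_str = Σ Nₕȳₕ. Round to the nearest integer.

3557

Var(Ŷ_str) = Σₕ Nₕ²(1 − fₕ)sₕ²/nₕ.
Dept II: 18920²·(1 − 1309/18920)·25.8/1309 = 6.5672751 × 10^6.
Dept IV: 14325²·(1 − 3269/14325)·8.18/3269 = 396306.36.
Dept I: 15820²·(1 − 2163/15820)·35.37/2163 = 3.5329731 × 10^6.
Dept III: 12855²·(1 − 2622/12855)·43/2622 = 2.1573014 × 10^6.
Sum = 1.2653856 × 10^7.
SE = √(1.2653856 × 10^7) = 3557.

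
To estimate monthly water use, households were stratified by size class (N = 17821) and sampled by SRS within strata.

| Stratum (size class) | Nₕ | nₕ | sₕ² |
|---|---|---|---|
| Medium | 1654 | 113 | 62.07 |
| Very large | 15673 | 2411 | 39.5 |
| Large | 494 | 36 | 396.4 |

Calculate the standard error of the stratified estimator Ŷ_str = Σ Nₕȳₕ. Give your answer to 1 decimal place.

2701.2

Var(Ŷ_str) = Σₕ Nₕ²(1 − fₕ)sₕ²/nₕ.
Medium: 1654²·(1 − 113/1654)·62.07/113 = 1.4000432 × 10^6.
Very large: 15673²·(1 − 2411/15673)·39.5/2411 = 3.4053444 × 10^6.
Large: 494²·(1 − 36/494)·396.4/36 = 2.4912859 × 10^6.
Sum = 7.2966735 × 10^6.
SE = √(7.2966735 × 10^6) = 2701.2.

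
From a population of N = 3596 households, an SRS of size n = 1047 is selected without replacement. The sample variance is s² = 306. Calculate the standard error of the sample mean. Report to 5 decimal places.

Under SRS without replacement, Var(ȳ) = (1 − f)·s²/n with f = n/N = 1047/3596 = 0.29115684.
Var(ȳ) = (1 − 0.29115684)·306/1047 = 0.70884316·0.29226361 = 0.20716906.
SE(ȳ) = √(0.20716906) = 0.45516.

0.45516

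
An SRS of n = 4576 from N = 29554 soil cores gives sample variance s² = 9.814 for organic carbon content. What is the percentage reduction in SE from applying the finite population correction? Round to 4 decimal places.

f = n/N = 4576/29554 = 0.15483522.
SE_no-fpc = √(s²/n) = 0.046310559; SE_fpc = √((1−f)s²/n) = 0.042574614.
Ratio = √(1−f) = 0.91932844. Reduction = 100·(1 − 0.91932844) = 8.0672%.

8.0672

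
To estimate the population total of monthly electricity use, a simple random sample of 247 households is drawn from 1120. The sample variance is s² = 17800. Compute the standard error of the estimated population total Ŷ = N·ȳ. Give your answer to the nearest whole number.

Var(Ŷ) = N²·Var(ȳ) = N²·(1 − n/N)·s²/n.
f = 247/1120 = 0.22053571; Var(ȳ) = 0.77946429·17800/247 = 56.17192.
Var(Ŷ) = 1120² · 56.17192 = 7.0462056 × 10^7.
SE(Ŷ) = √(7.0462056 × 10^7) = 8394.

8394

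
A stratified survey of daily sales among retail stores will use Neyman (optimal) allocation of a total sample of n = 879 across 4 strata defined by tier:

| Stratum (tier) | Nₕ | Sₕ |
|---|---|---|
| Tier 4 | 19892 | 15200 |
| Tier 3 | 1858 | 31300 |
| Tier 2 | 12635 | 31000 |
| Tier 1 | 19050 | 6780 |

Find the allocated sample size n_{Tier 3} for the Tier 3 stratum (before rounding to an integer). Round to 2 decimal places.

58.00

Neyman allocation: nₕ = n·NₕSₕ / Σⱼ NⱼSⱼ.
Σ NⱼSⱼ = 19892·15200 + 1858·31300 + 12635·31000 + 19050·6780 = 8.813578 × 10^8.
n_{Tier 3} = 879·1858·31300 / (8.813578 × 10^8) = 58.00.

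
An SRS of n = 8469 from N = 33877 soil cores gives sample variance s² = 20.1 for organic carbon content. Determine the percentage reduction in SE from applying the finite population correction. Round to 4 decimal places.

f = n/N = 8469/33877 = 0.24999262.
SE_no-fpc = √(s²/n) = 0.04871716; SE_fpc = √((1−f)s²/n) = 0.042190506.
Ratio = √(1−f) = 0.86602966. Reduction = 100·(1 − 0.86602966) = 13.3970%.

13.3970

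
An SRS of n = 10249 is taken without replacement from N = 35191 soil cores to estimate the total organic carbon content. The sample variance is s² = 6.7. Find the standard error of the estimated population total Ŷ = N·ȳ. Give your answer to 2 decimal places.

Var(Ŷ) = N²·Var(ȳ) = N²·(1 − n/N)·s²/n.
f = 10249/35191 = 0.29123924; Var(ȳ) = 0.70876076·6.7/10249 = 4.6333273 × 10^-4.
Var(Ŷ) = 35191² · (4.6333273 × 10^-4) = 573794.26.
SE(Ŷ) = √(573794.26) = 757.49.

757.49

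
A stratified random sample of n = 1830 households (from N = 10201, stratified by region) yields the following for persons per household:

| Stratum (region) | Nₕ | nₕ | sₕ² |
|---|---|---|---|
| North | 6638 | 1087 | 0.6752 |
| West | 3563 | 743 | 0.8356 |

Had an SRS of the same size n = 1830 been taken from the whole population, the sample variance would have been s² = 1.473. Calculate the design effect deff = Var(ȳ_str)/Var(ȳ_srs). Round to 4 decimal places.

0.4974

Var(ȳ_str) = Σ Wₕ²(1−fₕ)sₕ²/nₕ with Wₕ = Nₕ/10201:
  North: (6638/10201)²·(1−1087/6638)·0.6752/1087 = 2.1995096 × 10^-4
  West: (3563/10201)²·(1−743/3563)·0.8356/743 = 1.085898 × 10^-4
  → Var(ȳ_str) = 3.2854076 × 10^-4.
Var(ȳ_srs) = (1 − 1830/10201)·1.473/1830 = 6.6052042 × 10^-4.
deff = (3.2854076 × 10^-4) / (6.6052042 × 10^-4) = 0.4974.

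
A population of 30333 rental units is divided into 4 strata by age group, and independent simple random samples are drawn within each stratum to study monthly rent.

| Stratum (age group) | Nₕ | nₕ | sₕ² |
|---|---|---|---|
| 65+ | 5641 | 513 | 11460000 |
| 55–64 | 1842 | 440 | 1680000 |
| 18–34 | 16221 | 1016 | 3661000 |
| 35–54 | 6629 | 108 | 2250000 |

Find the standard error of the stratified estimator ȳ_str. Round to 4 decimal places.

51.5534

Var(ȳ_str) = Σₕ Wₕ²(1 − fₕ)sₕ²/nₕ with Wₕ = Nₕ/N, N = 30333.
65+: Wₕ = 0.18596908; term = 0.18596908²·(1 − 0.09094132)·11460000/513 = 702.32906.
55–64: Wₕ = 0.06072594; term = 0.06072594²·(1 − 0.23887079)·1680000/440 = 10.71676.
18–34: Wₕ = 0.53476412; term = 0.53476412²·(1 − 0.06263486)·3661000/1016 = 965.91595.
35–54: Wₕ = 0.21854086; term = 0.21854086²·(1 − 0.01629205)·2250000/108 = 978.79164.
Sum = 2657.7534.
SE = √(2657.7534) = 51.5534.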